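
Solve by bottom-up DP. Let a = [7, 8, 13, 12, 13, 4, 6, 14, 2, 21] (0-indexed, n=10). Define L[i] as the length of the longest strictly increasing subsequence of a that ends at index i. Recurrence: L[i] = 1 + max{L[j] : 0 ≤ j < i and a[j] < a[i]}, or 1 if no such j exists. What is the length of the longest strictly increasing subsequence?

   i    0    1    2    3    4    5    6    7    8    9
a[i]    7    8   13   12   13    4    6   14    2   21
L[i]    1    2    3    3    4    1    2    5    1    6

6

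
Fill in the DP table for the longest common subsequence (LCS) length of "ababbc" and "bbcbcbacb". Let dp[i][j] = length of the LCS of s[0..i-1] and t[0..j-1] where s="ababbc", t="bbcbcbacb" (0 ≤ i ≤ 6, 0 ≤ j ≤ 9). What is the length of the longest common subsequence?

   ''  b  b  c  b  c  b  a  c  b
''  0  0  0  0  0  0  0  0  0  0
 a  0  0  0  0  0  0  0  1  1  1
 b  0  1  1  1  1  1  1  1  1  2
 a  0  1  1  1  1  1  1  2  2  2
 b  0  1  2  2  2  2  2  2  2  3
 b  0  1  2  2  3  3  3  3  3  3
 c  0  1  2  3  3  4  4  4  4  4

4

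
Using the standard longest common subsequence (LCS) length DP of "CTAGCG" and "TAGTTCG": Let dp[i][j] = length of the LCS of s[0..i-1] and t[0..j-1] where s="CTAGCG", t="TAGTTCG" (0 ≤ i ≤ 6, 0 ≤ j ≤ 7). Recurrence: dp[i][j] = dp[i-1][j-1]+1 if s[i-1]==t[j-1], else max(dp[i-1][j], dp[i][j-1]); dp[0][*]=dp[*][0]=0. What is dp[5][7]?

   ''  T  A  G  T  T  C  G
''  0  0  0  0  0  0  0  0
 C  0  0  0  0  0  0  1  1
 T  0  1  1  1  1  1  1  1
 A  0  1  2  2  2  2  2  2
 G  0  1  2  3  3  3  3  3
 C  0  1  2  3  3  3  4  4
 G  0  1  2  3  3  3  4  5

4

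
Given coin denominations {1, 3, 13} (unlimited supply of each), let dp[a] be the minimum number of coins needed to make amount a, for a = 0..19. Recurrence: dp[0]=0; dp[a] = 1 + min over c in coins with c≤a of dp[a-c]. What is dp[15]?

 a  0  1  2  3  4  5  6  7  8  9 10 11 12 13 14 15 16 17 18 19
dp  0  1  2  1  2  3  2  3  4  3  4  5  4  1  2  3  2  3  4  3

3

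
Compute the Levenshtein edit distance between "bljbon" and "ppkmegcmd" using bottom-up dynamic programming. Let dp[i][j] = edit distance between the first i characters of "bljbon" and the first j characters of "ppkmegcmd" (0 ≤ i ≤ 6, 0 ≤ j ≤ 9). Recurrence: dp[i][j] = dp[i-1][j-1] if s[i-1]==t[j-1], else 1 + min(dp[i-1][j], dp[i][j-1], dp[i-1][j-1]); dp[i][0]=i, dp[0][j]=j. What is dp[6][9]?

9

   ''  p  p  k  m  e  g  c  m  d
''  0  1  2  3  4  5  6  7  8  9
 b  1  1  2  3  4  5  6  7  8  9
 l  2  2  2  3  4  5  6  7  8  9
 j  3  3  3  3  4  5  6  7  8  9
 b  4  4  4  4  4  5  6  7  8  9
 o  5  5  5  5  5  5  6  7  8  9
 n  6  6  6  6  6  6  6  7  8  9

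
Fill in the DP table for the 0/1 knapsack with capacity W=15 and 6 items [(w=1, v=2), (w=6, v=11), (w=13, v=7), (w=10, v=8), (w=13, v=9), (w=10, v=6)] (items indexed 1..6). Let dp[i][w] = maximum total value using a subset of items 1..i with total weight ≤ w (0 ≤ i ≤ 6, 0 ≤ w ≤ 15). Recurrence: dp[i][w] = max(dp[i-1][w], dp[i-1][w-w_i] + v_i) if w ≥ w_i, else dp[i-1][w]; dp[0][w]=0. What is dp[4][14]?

13

i\w   0   1   2   3   4   5   6   7   8   9  10  11  12  13  14  15
  0   0   0   0   0   0   0   0   0   0   0   0   0   0   0   0   0
  1   0   2   2   2   2   2   2   2   2   2   2   2   2   2   2   2
  2   0   2   2   2   2   2  11  13  13  13  13  13  13  13  13  13
  3   0   2   2   2   2   2  11  13  13  13  13  13  13  13  13  13
  4   0   2   2   2   2   2  11  13  13  13  13  13  13  13  13  13
  5   0   2   2   2   2   2  11  13  13  13  13  13  13  13  13  13
  6   0   2   2   2   2   2  11  13  13  13  13  13  13  13  13  13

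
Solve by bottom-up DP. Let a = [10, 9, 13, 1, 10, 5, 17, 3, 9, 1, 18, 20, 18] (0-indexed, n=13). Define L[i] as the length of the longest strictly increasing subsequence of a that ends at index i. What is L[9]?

   i    0    1    2    3    4    5    6    7    8    9   10   11   12
a[i]   10    9   13    1   10    5   17    3    9    1   18   20   18
L[i]    1    1    2    1    2    2    3    2    3    1    4    5    4

1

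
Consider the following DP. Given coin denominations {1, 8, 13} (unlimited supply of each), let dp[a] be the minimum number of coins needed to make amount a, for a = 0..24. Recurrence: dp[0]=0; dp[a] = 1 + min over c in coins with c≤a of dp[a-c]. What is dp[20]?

6

 a  0  1  2  3  4  5  6  7  8  9 10 11 12 13 14 15 16 17 18 19 20 21 22 23 24
dp  0  1  2  3  4  5  6  7  1  2  3  4  5  1  2  3  2  3  4  5  6  2  3  4  3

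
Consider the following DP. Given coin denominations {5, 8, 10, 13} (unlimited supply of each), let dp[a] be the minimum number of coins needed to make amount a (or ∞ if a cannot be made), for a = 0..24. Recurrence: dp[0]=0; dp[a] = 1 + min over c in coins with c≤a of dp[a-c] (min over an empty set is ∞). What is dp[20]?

 a  0  1  2  3  4  5  6  7  8  9 10 11 12 13 14 15 16 17 18 19 20 21 22 23 24
dp  0  -  -  -  -  1  -  -  1  -  1  -  -  1  -  2  2  -  2  -  2  2  -  2  3
(- denotes ∞ / unreachable)

2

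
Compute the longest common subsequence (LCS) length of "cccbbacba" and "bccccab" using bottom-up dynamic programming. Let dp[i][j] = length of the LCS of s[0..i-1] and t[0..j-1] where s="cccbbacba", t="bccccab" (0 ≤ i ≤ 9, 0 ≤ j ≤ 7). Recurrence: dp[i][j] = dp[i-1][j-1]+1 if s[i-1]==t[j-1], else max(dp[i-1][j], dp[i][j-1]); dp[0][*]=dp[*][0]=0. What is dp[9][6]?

   ''  b  c  c  c  c  a  b
''  0  0  0  0  0  0  0  0
 c  0  0  1  1  1  1  1  1
 c  0  0  1  2  2  2  2  2
 c  0  0  1  2  3  3  3  3
 b  0  1  1  2  3  3  3  4
 b  0  1  1  2  3  3  3  4
 a  0  1  1  2  3  3  4  4
 c  0  1  2  2  3  4  4  4
 b  0  1  2  2  3  4  4  5
 a  0  1  2  2  3  4  5  5

5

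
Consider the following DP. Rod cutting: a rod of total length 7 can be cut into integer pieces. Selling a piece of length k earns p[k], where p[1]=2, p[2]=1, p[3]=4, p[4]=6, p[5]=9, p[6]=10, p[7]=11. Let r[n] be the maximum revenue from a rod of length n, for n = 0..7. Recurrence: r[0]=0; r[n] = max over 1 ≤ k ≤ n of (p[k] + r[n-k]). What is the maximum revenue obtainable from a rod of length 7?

   n    0    1    2    3    4    5    6    7
r[n]    0    2    4    6    8   10   12   14

14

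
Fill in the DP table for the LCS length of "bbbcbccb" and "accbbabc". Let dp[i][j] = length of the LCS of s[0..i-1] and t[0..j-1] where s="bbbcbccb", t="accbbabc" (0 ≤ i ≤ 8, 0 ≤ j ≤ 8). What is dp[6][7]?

   ''  a  c  c  b  b  a  b  c
''  0  0  0  0  0  0  0  0  0
 b  0  0  0  0  1  1  1  1  1
 b  0  0  0  0  1  2  2  2  2
 b  0  0  0  0  1  2  2  3  3
 c  0  0  1  1  1  2  2  3  4
 b  0  0  1  1  2  2  2  3  4
 c  0  0  1  2  2  2  2  3  4
 c  0  0  1  2  2  2  2  3  4
 b  0  0  1  2  3  3  3  3  4

3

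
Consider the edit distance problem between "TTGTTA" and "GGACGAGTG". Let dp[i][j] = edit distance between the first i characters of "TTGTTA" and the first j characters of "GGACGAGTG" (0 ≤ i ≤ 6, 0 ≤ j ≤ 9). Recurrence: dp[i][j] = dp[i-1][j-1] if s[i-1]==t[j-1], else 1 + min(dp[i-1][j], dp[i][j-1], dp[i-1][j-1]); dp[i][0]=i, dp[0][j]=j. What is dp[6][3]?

   ''  G  G  A  C  G  A  G  T  G
''  0  1  2  3  4  5  6  7  8  9
 T  1  1  2  3  4  5  6  7  7  8
 T  2  2  2  3  4  5  6  7  7  8
 G  3  2  2  3  4  4  5  6  7  7
 T  4  3  3  3  4  5  5  6  6  7
 T  5  4  4  4  4  5  6  6  6  7
 A  6  5  5  4  5  5  5  6  7  7

4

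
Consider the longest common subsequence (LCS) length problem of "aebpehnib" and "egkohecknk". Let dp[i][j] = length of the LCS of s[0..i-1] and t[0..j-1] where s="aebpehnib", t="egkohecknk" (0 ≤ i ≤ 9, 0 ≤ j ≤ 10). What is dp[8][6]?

   ''  e  g  k  o  h  e  c  k  n  k
''  0  0  0  0  0  0  0  0  0  0  0
 a  0  0  0  0  0  0  0  0  0  0  0
 e  0  1  1  1  1  1  1  1  1  1  1
 b  0  1  1  1  1  1  1  1  1  1  1
 p  0  1  1  1  1  1  1  1  1  1  1
 e  0  1  1  1  1  1  2  2  2  2  2
 h  0  1  1  1  1  2  2  2  2  2  2
 n  0  1  1  1  1  2  2  2  2  3  3
 i  0  1  1  1  1  2  2  2  2  3  3
 b  0  1  1  1  1  2  2  2  2  3  3

2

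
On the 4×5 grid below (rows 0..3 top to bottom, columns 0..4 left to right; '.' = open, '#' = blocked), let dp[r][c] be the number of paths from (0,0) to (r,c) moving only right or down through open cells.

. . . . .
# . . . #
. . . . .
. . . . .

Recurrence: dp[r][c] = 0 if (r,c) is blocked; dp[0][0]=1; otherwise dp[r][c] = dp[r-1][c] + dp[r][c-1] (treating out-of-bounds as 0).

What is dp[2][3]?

6

r\c   0   1   2   3   4
  0   1   1   1   1   1
  1   0   1   2   3   0
  2   0   1   3   6   6
  3   0   1   4  10  16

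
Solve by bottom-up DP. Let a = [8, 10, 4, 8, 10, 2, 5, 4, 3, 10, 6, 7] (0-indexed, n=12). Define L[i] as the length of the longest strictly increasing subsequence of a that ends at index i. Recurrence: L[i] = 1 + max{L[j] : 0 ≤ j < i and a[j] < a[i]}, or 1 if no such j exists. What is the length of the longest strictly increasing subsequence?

   i    0    1    2    3    4    5    6    7    8    9   10   11
a[i]    8   10    4    8   10    2    5    4    3   10    6    7
L[i]    1    2    1    2    3    1    2    2    2    3    3    4

4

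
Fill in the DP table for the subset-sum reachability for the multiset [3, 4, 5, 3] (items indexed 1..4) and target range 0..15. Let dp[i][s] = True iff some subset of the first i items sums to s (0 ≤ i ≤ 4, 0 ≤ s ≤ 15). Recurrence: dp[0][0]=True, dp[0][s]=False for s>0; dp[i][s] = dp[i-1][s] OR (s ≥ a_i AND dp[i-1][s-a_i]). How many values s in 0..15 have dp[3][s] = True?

8

i\s   0   1   2   3   4   5   6   7   8   9  10  11  12  13  14  15
  0   T   F   F   F   F   F   F   F   F   F   F   F   F   F   F   F
  1   T   F   F   T   F   F   F   F   F   F   F   F   F   F   F   F
  2   T   F   F   T   T   F   F   T   F   F   F   F   F   F   F   F
  3   T   F   F   T   T   T   F   T   T   T   F   F   T   F   F   F
  4   T   F   F   T   T   T   T   T   T   T   T   T   T   F   F   T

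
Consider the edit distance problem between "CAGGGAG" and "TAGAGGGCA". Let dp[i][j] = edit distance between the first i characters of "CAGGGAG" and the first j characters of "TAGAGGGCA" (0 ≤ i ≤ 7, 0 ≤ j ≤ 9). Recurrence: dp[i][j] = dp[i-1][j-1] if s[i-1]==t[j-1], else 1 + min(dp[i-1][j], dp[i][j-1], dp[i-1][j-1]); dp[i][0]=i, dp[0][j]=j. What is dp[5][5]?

   ''  T  A  G  A  G  G  G  C  A
''  0  1  2  3  4  5  6  7  8  9
 C  1  1  2  3  4  5  6  7  7  8
 A  2  2  1  2  3  4  5  6  7  7
 G  3  3  2  1  2  3  4  5  6  7
 G  4  4  3  2  2  2  3  4  5  6
 G  5  5  4  3  3  2  2  3  4  5
 A  6  6  5  4  3  3  3  3  4  4
 G  7  7  6  5  4  3  3  3  4  5

2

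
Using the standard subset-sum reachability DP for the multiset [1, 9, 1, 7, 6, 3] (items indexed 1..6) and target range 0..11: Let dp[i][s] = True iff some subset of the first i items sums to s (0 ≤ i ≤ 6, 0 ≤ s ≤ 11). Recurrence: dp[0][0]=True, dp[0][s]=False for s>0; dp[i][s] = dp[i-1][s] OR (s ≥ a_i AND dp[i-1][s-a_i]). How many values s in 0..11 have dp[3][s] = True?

i\s   0   1   2   3   4   5   6   7   8   9  10  11
  0   T   F   F   F   F   F   F   F   F   F   F   F
  1   T   T   F   F   F   F   F   F   F   F   F   F
  2   T   T   F   F   F   F   F   F   F   T   T   F
  3   T   T   T   F   F   F   F   F   F   T   T   T
  4   T   T   T   F   F   F   F   T   T   T   T   T
  5   T   T   T   F   F   F   T   T   T   T   T   T
  6   T   T   T   T   T   T   T   T   T   T   T   T

6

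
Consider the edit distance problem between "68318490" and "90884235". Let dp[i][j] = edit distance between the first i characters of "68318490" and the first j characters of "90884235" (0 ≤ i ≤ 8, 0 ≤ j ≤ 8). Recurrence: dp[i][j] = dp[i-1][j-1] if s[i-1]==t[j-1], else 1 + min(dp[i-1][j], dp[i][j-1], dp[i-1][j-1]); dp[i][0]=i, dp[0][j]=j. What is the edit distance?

   ''  9  0  8  8  4  2  3  5
''  0  1  2  3  4  5  6  7  8
 6  1  1  2  3  4  5  6  7  8
 8  2  2  2  2  3  4  5  6  7
 3  3  3  3  3  3  4  5  5  6
 1  4  4  4  4  4  4  5  6  6
 8  5  5  5  4  4  5  5  6  7
 4  6  6  6  5  5  4  5  6  7
 9  7  6  7  6  6  5  5  6  7
 0  8  7  6  7  7  6  6  6  7

7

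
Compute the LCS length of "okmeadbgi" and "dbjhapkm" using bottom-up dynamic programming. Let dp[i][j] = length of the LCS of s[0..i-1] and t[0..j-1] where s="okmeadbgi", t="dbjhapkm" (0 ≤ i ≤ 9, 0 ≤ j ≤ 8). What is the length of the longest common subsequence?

   ''  d  b  j  h  a  p  k  m
''  0  0  0  0  0  0  0  0  0
 o  0  0  0  0  0  0  0  0  0
 k  0  0  0  0  0  0  0  1  1
 m  0  0  0  0  0  0  0  1  2
 e  0  0  0  0  0  0  0  1  2
 a  0  0  0  0  0  1  1  1  2
 d  0  1  1  1  1  1  1  1  2
 b  0  1  2  2  2  2  2  2  2
 g  0  1  2  2  2  2  2  2  2
 i  0  1  2  2  2  2  2  2  2

2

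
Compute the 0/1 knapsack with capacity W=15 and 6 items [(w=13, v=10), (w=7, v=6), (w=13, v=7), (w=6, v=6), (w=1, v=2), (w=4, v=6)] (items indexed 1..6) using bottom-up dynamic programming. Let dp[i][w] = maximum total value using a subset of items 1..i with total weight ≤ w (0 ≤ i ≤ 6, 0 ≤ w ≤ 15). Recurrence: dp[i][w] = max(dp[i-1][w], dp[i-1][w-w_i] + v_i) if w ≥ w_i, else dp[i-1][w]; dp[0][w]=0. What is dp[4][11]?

i\w   0   1   2   3   4   5   6   7   8   9  10  11  12  13  14  15
  0   0   0   0   0   0   0   0   0   0   0   0   0   0   0   0   0
  1   0   0   0   0   0   0   0   0   0   0   0   0   0  10  10  10
  2   0   0   0   0   0   0   0   6   6   6   6   6   6  10  10  10
  3   0   0   0   0   0   0   0   6   6   6   6   6   6  10  10  10
  4   0   0   0   0   0   0   6   6   6   6   6   6   6  12  12  12
  5   0   2   2   2   2   2   6   8   8   8   8   8   8  12  14  14
  6   0   2   2   2   6   8   8   8   8   8  12  14  14  14  14  14

6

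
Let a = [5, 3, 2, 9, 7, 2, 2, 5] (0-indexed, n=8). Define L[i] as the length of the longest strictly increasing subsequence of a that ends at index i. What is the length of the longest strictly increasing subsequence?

   i    0    1    2    3    4    5    6    7
a[i]    5    3    2    9    7    2    2    5
L[i]    1    1    1    2    2    1    1    2

2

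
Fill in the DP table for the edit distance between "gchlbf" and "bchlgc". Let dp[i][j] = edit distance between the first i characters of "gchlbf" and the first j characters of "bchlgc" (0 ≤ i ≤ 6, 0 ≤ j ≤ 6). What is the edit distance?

   ''  b  c  h  l  g  c
''  0  1  2  3  4  5  6
 g  1  1  2  3  4  4  5
 c  2  2  1  2  3  4  4
 h  3  3  2  1  2  3  4
 l  4  4  3  2  1  2  3
 b  5  4  4  3  2  2  3
 f  6  5  5  4  3  3  3

3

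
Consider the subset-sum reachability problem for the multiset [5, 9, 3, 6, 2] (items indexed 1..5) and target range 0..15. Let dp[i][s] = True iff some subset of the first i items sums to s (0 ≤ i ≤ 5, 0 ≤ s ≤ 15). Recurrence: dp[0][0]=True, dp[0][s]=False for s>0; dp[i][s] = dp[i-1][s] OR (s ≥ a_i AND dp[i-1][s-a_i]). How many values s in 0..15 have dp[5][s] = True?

i\s   0   1   2   3   4   5   6   7   8   9  10  11  12  13  14  15
  0   T   F   F   F   F   F   F   F   F   F   F   F   F   F   F   F
  1   T   F   F   F   F   T   F   F   F   F   F   F   F   F   F   F
  2   T   F   F   F   F   T   F   F   F   T   F   F   F   F   T   F
  3   T   F   F   T   F   T   F   F   T   T   F   F   T   F   T   F
  4   T   F   F   T   F   T   T   F   T   T   F   T   T   F   T   T
  5   T   F   T   T   F   T   T   T   T   T   T   T   T   T   T   T

14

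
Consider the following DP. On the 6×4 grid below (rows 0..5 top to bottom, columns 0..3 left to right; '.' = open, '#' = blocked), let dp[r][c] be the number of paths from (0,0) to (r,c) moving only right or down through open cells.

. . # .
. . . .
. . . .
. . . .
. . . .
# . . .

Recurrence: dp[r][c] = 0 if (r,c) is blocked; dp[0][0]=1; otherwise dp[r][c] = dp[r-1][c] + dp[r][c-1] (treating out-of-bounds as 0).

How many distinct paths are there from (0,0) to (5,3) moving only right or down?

r\c   0   1   2   3
  0   1   1   0   0
  1   1   2   2   2
  2   1   3   5   7
  3   1   4   9  16
  4   1   5  14  30
  5   0   5  19  49

49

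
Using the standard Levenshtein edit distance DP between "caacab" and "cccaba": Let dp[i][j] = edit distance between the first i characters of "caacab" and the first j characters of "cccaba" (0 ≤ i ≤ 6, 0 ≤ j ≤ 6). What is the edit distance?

3

   ''  c  c  c  a  b  a
''  0  1  2  3  4  5  6
 c  1  0  1  2  3  4  5
 a  2  1  1  2  2  3  4
 a  3  2  2  2  2  3  3
 c  4  3  2  2  3  3  4
 a  5  4  3  3  2  3  3
 b  6  5  4  4  3  2  3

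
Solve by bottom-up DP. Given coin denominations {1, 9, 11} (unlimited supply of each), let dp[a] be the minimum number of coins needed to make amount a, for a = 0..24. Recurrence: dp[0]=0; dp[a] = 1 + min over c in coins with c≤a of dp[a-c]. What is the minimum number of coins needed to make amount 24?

 a  0  1  2  3  4  5  6  7  8  9 10 11 12 13 14 15 16 17 18 19 20 21 22 23 24
dp  0  1  2  3  4  5  6  7  8  1  2  1  2  3  4  5  6  7  2  3  2  3  2  3  4

4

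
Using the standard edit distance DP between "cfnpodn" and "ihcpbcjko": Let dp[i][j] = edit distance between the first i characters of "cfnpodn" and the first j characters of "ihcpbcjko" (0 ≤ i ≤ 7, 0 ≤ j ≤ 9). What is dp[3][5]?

4

   ''  i  h  c  p  b  c  j  k  o
''  0  1  2  3  4  5  6  7  8  9
 c  1  1  2  2  3  4  5  6  7  8
 f  2  2  2  3  3  4  5  6  7  8
 n  3  3  3  3  4  4  5  6  7  8
 p  4  4  4  4  3  4  5  6  7  8
 o  5  5  5  5  4  4  5  6  7  7
 d  6  6  6  6  5  5  5  6  7  8
 n  7  7  7  7  6  6  6  6  7  8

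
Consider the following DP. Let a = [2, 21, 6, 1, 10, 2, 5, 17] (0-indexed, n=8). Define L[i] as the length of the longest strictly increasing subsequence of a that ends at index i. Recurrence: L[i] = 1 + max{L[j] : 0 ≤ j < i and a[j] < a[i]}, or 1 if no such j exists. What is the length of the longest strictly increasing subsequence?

4

   i    0    1    2    3    4    5    6    7
a[i]    2   21    6    1   10    2    5   17
L[i]    1    2    2    1    3    2    3    4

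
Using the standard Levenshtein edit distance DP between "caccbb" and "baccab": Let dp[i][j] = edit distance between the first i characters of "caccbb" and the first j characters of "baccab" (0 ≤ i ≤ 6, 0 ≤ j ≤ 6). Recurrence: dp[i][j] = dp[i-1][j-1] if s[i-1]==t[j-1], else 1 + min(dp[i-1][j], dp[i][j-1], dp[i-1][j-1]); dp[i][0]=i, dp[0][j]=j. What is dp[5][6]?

   ''  b  a  c  c  a  b
''  0  1  2  3  4  5  6
 c  1  1  2  2  3  4  5
 a  2  2  1  2  3  3  4
 c  3  3  2  1  2  3  4
 c  4  4  3  2  1  2  3
 b  5  4  4  3  2  2  2
 b  6  5  5  4  3  3  2

2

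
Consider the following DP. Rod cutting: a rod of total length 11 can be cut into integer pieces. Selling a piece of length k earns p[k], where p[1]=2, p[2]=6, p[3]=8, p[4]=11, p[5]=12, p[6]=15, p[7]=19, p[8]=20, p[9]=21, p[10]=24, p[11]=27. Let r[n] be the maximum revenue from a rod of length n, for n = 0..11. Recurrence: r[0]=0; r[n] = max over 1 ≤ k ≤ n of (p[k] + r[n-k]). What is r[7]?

20

   n    0    1    2    3    4    5    6    7    8    9   10   11
r[n]    0    2    6    8   12   14   18   20   24   26   30   32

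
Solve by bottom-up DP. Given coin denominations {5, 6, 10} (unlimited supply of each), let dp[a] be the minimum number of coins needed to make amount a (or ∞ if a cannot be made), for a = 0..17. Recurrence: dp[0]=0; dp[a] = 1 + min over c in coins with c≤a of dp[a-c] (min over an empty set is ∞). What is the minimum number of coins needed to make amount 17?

 a  0  1  2  3  4  5  6  7  8  9 10 11 12 13 14 15 16 17
dp  0  -  -  -  -  1  1  -  -  -  1  2  2  -  -  2  2  3
(- denotes ∞ / unreachable)

3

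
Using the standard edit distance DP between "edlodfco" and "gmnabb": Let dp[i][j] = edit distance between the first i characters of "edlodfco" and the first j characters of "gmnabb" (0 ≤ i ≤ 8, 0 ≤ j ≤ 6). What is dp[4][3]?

   ''  g  m  n  a  b  b
''  0  1  2  3  4  5  6
 e  1  1  2  3  4  5  6
 d  2  2  2  3  4  5  6
 l  3  3  3  3  4  5  6
 o  4  4  4  4  4  5  6
 d  5  5  5  5  5  5  6
 f  6  6  6  6  6  6  6
 c  7  7  7  7  7  7  7
 o  8  8  8  8  8  8  8

4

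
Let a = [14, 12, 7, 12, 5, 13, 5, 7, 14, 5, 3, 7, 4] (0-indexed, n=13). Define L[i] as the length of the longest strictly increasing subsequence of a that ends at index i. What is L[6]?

   i    0    1    2    3    4    5    6    7    8    9   10   11   12
a[i]   14   12    7   12    5   13    5    7   14    5    3    7    4
L[i]    1    1    1    2    1    3    1    2    4    1    1    2    2

1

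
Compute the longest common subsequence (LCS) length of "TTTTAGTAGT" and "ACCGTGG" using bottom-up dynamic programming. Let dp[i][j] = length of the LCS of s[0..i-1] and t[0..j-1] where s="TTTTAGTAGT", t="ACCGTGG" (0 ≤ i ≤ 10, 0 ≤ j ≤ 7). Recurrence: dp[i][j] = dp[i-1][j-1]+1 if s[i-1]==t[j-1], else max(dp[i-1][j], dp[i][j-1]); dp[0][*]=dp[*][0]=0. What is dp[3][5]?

1

   ''  A  C  C  G  T  G  G
''  0  0  0  0  0  0  0  0
 T  0  0  0  0  0  1  1  1
 T  0  0  0  0  0  1  1  1
 T  0  0  0  0  0  1  1  1
 T  0  0  0  0  0  1  1  1
 A  0  1  1  1  1  1  1  1
 G  0  1  1  1  2  2  2  2
 T  0  1  1  1  2  3  3  3
 A  0  1  1  1  2  3  3  3
 G  0  1  1  1  2  3  4  4
 T  0  1  1  1  2  3  4  4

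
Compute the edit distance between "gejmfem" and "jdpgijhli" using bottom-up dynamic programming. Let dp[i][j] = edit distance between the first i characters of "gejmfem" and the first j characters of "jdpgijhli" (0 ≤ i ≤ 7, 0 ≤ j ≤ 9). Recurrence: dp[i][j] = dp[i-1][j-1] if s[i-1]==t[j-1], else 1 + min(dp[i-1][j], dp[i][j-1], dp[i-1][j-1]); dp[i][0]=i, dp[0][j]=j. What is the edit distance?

   ''  j  d  p  g  i  j  h  l  i
''  0  1  2  3  4  5  6  7  8  9
 g  1  1  2  3  3  4  5  6  7  8
 e  2  2  2  3  4  4  5  6  7  8
 j  3  2  3  3  4  5  4  5  6  7
 m  4  3  3  4  4  5  5  5  6  7
 f  5  4  4  4  5  5  6  6  6  7
 e  6  5  5  5  5  6  6  7  7  7
 m  7  6  6  6  6  6  7  7  8  8

8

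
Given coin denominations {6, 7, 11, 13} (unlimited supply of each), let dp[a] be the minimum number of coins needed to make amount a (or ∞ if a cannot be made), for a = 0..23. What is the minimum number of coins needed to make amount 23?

3

 a  0  1  2  3  4  5  6  7  8  9 10 11 12 13 14 15 16 17 18 19 20 21 22 23
dp  0  -  -  -  -  -  1  1  -  -  -  1  2  1  2  -  -  2  2  2  2  3  2  3
(- denotes ∞ / unreachable)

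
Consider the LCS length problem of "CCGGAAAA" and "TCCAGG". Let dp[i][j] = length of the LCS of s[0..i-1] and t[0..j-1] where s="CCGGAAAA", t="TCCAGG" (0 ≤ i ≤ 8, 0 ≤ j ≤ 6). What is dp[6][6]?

   ''  T  C  C  A  G  G
''  0  0  0  0  0  0  0
 C  0  0  1  1  1  1  1
 C  0  0  1  2  2  2  2
 G  0  0  1  2  2  3  3
 G  0  0  1  2  2  3  4
 A  0  0  1  2  3  3  4
 A  0  0  1  2  3  3  4
 A  0  0  1  2  3  3  4
 A  0  0  1  2  3  3  4

4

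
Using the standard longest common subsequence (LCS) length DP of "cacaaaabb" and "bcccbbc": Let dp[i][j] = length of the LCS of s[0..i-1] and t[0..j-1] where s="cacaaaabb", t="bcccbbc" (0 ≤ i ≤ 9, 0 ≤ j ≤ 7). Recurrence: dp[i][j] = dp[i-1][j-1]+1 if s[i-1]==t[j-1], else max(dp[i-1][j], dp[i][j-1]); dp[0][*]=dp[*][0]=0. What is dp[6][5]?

2

   ''  b  c  c  c  b  b  c
''  0  0  0  0  0  0  0  0
 c  0  0  1  1  1  1  1  1
 a  0  0  1  1  1  1  1  1
 c  0  0  1  2  2  2  2  2
 a  0  0  1  2  2  2  2  2
 a  0  0  1  2  2  2  2  2
 a  0  0  1  2  2  2  2  2
 a  0  0  1  2  2  2  2  2
 b  0  1  1  2  2  3  3  3
 b  0  1  1  2  2  3  4  4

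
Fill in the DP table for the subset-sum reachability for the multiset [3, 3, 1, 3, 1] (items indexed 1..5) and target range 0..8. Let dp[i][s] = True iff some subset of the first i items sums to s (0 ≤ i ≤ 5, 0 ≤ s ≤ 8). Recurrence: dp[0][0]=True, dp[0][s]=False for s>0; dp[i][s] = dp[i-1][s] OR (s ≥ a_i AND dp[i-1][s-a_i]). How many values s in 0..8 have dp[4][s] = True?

i\s   0   1   2   3   4   5   6   7   8
  0   T   F   F   F   F   F   F   F   F
  1   T   F   F   T   F   F   F   F   F
  2   T   F   F   T   F   F   T   F   F
  3   T   T   F   T   T   F   T   T   F
  4   T   T   F   T   T   F   T   T   F
  5   T   T   T   T   T   T   T   T   T

6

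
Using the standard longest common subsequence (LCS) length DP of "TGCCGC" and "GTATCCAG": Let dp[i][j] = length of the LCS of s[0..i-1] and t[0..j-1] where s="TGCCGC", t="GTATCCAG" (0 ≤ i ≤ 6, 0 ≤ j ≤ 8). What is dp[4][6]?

   ''  G  T  A  T  C  C  A  G
''  0  0  0  0  0  0  0  0  0
 T  0  0  1  1  1  1  1  1  1
 G  0  1  1  1  1  1  1  1  2
 C  0  1  1  1  1  2  2  2  2
 C  0  1  1  1  1  2  3  3  3
 G  0  1  1  1  1  2  3  3  4
 C  0  1  1  1  1  2  3  3  4

3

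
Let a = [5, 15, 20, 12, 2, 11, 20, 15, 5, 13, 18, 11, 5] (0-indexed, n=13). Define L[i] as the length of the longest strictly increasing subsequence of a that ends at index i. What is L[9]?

   i    0    1    2    3    4    5    6    7    8    9   10   11   12
a[i]    5   15   20   12    2   11   20   15    5   13   18   11    5
L[i]    1    2    3    2    1    2    3    3    2    3    4    3    2

3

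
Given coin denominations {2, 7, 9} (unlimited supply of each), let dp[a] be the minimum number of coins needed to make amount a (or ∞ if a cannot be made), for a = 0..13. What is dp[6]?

3

 a  0  1  2  3  4  5  6  7  8  9 10 11 12 13
dp  0  -  1  -  2  -  3  1  4  1  5  2  6  3
(- denotes ∞ / unreachable)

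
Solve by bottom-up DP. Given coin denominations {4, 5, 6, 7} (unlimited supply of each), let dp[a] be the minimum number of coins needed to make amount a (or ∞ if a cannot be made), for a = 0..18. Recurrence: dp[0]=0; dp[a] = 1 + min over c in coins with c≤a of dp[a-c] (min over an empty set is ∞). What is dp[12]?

 a  0  1  2  3  4  5  6  7  8  9 10 11 12 13 14 15 16 17 18
dp  0  -  -  -  1  1  1  1  2  2  2  2  2  2  2  3  3  3  3
(- denotes ∞ / unreachable)

2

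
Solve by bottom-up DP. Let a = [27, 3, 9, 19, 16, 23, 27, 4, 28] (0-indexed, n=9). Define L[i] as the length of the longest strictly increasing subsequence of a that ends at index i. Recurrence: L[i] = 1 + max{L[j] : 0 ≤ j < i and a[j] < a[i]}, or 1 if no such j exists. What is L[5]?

   i    0    1    2    3    4    5    6    7    8
a[i]   27    3    9   19   16   23   27    4   28
L[i]    1    1    2    3    3    4    5    2    6

4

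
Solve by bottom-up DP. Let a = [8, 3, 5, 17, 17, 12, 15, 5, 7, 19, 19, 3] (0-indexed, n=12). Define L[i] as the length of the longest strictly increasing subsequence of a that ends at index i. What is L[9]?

5

   i    0    1    2    3    4    5    6    7    8    9   10   11
a[i]    8    3    5   17   17   12   15    5    7   19   19    3
L[i]    1    1    2    3    3    3    4    2    3    5    5    1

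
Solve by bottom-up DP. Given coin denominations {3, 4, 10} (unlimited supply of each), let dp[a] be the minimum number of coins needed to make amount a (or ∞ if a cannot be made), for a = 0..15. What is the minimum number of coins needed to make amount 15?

4

 a  0  1  2  3  4  5  6  7  8  9 10 11 12 13 14 15
dp  0  -  -  1  1  -  2  2  2  3  1  3  3  2  2  4
(- denotes ∞ / unreachable)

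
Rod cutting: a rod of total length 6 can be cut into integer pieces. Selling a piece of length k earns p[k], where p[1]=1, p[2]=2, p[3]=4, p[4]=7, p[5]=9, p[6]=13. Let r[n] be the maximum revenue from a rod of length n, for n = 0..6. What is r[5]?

   n    0    1    2    3    4    5    6
r[n]    0    1    2    4    7    9   13

9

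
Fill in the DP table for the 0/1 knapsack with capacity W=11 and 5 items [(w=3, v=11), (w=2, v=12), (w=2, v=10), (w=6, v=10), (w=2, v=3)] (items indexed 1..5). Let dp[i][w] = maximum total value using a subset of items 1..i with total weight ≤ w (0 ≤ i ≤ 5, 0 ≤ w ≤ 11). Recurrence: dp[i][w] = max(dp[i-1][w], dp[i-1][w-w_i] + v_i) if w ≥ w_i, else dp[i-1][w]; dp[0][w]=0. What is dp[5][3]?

i\w   0   1   2   3   4   5   6   7   8   9  10  11
  0   0   0   0   0   0   0   0   0   0   0   0   0
  1   0   0   0  11  11  11  11  11  11  11  11  11
  2   0   0  12  12  12  23  23  23  23  23  23  23
  3   0   0  12  12  22  23  23  33  33  33  33  33
  4   0   0  12  12  22  23  23  33  33  33  33  33
  5   0   0  12  12  22  23  25  33  33  36  36  36

12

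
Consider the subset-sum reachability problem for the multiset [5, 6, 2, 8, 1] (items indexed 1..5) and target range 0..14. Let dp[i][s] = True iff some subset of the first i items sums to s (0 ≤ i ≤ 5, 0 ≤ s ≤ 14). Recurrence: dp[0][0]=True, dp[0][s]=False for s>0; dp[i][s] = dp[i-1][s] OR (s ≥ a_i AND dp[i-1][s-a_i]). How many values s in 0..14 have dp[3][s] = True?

i\s   0   1   2   3   4   5   6   7   8   9  10  11  12  13  14
  0   T   F   F   F   F   F   F   F   F   F   F   F   F   F   F
  1   T   F   F   F   F   T   F   F   F   F   F   F   F   F   F
  2   T   F   F   F   F   T   T   F   F   F   F   T   F   F   F
  3   T   F   T   F   F   T   T   T   T   F   F   T   F   T   F
  4   T   F   T   F   F   T   T   T   T   F   T   T   F   T   T
  5   T   T   T   T   F   T   T   T   T   T   T   T   T   T   T

8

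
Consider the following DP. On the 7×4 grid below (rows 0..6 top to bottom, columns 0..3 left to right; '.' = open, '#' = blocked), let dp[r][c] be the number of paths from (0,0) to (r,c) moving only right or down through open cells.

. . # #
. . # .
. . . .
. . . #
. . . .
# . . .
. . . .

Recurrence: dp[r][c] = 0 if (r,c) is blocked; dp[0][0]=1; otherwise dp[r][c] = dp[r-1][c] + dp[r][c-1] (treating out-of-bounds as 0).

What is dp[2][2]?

3

r\c   0   1   2   3
  0   1   1   0   0
  1   1   2   0   0
  2   1   3   3   3
  3   1   4   7   0
  4   1   5  12  12
  5   0   5  17  29
  6   0   5  22  51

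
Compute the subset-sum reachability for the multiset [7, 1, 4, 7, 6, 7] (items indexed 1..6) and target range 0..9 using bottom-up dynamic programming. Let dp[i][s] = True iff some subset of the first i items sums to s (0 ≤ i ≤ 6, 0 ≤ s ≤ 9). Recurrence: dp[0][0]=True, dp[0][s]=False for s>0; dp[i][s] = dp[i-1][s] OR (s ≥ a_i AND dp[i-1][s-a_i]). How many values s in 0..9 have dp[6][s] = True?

i\s   0   1   2   3   4   5   6   7   8   9
  0   T   F   F   F   F   F   F   F   F   F
  1   T   F   F   F   F   F   F   T   F   F
  2   T   T   F   F   F   F   F   T   T   F
  3   T   T   F   F   T   T   F   T   T   F
  4   T   T   F   F   T   T   F   T   T   F
  5   T   T   F   F   T   T   T   T   T   F
  6   T   T   F   F   T   T   T   T   T   F

7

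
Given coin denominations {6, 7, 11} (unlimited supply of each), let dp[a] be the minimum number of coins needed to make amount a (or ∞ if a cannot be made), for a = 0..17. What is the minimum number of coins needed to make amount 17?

2

 a  0  1  2  3  4  5  6  7  8  9 10 11 12 13 14 15 16 17
dp  0  -  -  -  -  -  1  1  -  -  -  1  2  2  2  -  -  2
(- denotes ∞ / unreachable)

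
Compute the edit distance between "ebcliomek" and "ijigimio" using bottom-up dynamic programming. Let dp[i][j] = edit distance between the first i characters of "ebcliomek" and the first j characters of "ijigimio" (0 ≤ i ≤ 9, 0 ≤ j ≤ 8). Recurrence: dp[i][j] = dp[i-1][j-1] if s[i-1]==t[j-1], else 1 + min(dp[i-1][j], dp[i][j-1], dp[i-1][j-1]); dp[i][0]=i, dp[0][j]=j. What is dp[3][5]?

   ''  i  j  i  g  i  m  i  o
''  0  1  2  3  4  5  6  7  8
 e  1  1  2  3  4  5  6  7  8
 b  2  2  2  3  4  5  6  7  8
 c  3  3  3  3  4  5  6  7  8
 l  4  4  4  4  4  5  6  7  8
 i  5  4  5  4  5  4  5  6  7
 o  6  5  5  5  5  5  5  6  6
 m  7  6  6  6  6  6  5  6  7
 e  8  7  7  7  7  7  6  6  7
 k  9  8  8  8  8  8  7  7  7

5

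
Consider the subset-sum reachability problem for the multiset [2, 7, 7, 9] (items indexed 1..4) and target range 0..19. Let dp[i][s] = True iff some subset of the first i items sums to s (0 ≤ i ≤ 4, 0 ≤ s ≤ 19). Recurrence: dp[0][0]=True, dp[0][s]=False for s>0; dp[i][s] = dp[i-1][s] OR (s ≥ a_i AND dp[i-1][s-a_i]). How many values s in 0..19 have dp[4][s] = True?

i\s   0   1   2   3   4   5   6   7   8   9  10  11  12  13  14  15  16  17  18  19
  0   T   F   F   F   F   F   F   F   F   F   F   F   F   F   F   F   F   F   F   F
  1   T   F   T   F   F   F   F   F   F   F   F   F   F   F   F   F   F   F   F   F
  2   T   F   T   F   F   F   F   T   F   T   F   F   F   F   F   F   F   F   F   F
  3   T   F   T   F   F   F   F   T   F   T   F   F   F   F   T   F   T   F   F   F
  4   T   F   T   F   F   F   F   T   F   T   F   T   F   F   T   F   T   F   T   F

8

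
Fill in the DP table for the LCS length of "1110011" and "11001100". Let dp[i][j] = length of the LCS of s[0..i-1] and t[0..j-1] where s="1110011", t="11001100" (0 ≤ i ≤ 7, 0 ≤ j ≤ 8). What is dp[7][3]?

   ''  1  1  0  0  1  1  0  0
''  0  0  0  0  0  0  0  0  0
 1  0  1  1  1  1  1  1  1  1
 1  0  1  2  2  2  2  2  2  2
 1  0  1  2  2  2  3  3  3  3
 0  0  1  2  3  3  3  3  4  4
 0  0  1  2  3  4  4  4  4  5
 1  0  1  2  3  4  5  5  5  5
 1  0  1  2  3  4  5  6  6  6

3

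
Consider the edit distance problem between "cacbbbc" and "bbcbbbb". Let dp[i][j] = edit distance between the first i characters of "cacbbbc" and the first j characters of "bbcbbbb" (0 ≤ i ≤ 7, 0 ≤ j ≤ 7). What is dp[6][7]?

   ''  b  b  c  b  b  b  b
''  0  1  2  3  4  5  6  7
 c  1  1  2  2  3  4  5  6
 a  2  2  2  3  3  4  5  6
 c  3  3  3  2  3  4  5  6
 b  4  3  3  3  2  3  4  5
 b  5  4  3  4  3  2  3  4
 b  6  5  4  4  4  3  2  3
 c  7  6  5  4  5  4  3  3

3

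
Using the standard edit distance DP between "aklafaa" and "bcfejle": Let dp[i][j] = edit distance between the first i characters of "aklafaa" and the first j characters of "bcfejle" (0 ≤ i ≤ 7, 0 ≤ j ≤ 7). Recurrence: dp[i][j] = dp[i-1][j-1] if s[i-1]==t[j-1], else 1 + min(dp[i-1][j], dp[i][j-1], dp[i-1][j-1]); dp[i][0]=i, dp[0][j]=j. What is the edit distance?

   ''  b  c  f  e  j  l  e
''  0  1  2  3  4  5  6  7
 a  1  1  2  3  4  5  6  7
 k  2  2  2  3  4  5  6  7
 l  3  3  3  3  4  5  5  6
 a  4  4  4  4  4  5  6  6
 f  5  5  5  4  5  5  6  7
 a  6  6  6  5  5  6  6  7
 a  7  7  7  6  6  6  7  7

7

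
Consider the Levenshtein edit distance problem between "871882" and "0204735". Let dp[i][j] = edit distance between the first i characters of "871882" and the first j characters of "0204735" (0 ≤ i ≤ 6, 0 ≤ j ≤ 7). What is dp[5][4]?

   ''  0  2  0  4  7  3  5
''  0  1  2  3  4  5  6  7
 8  1  1  2  3  4  5  6  7
 7  2  2  2  3  4  4  5  6
 1  3  3  3  3  4  5  5  6
 8  4  4  4  4  4  5  6  6
 8  5  5  5  5  5  5  6  7
 2  6  6  5  6  6  6  6  7

5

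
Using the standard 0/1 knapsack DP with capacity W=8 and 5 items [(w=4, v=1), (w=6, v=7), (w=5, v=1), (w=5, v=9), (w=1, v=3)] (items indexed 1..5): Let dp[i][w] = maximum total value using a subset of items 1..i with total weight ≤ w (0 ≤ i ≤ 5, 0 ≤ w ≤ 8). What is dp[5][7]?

12

i\w   0   1   2   3   4   5   6   7   8
  0   0   0   0   0   0   0   0   0   0
  1   0   0   0   0   1   1   1   1   1
  2   0   0   0   0   1   1   7   7   7
  3   0   0   0   0   1   1   7   7   7
  4   0   0   0   0   1   9   9   9   9
  5   0   3   3   3   3   9  12  12  12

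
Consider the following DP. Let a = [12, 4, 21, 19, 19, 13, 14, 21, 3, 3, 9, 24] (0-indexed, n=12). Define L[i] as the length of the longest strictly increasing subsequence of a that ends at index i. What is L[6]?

3

   i    0    1    2    3    4    5    6    7    8    9   10   11
a[i]   12    4   21   19   19   13   14   21    3    3    9   24
L[i]    1    1    2    2    2    2    3    4    1    1    2    5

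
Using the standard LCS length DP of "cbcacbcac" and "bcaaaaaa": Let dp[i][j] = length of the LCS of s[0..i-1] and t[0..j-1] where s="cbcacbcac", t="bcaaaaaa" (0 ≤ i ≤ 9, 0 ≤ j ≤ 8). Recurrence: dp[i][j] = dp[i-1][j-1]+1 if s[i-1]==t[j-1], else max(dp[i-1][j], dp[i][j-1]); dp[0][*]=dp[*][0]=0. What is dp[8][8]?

4

   ''  b  c  a  a  a  a  a  a
''  0  0  0  0  0  0  0  0  0
 c  0  0  1  1  1  1  1  1  1
 b  0  1  1  1  1  1  1  1  1
 c  0  1  2  2  2  2  2  2  2
 a  0  1  2  3  3  3  3  3  3
 c  0  1  2  3  3  3  3  3  3
 b  0  1  2  3  3  3  3  3  3
 c  0  1  2  3  3  3  3  3  3
 a  0  1  2  3  4  4  4  4  4
 c  0  1  2  3  4  4  4  4  4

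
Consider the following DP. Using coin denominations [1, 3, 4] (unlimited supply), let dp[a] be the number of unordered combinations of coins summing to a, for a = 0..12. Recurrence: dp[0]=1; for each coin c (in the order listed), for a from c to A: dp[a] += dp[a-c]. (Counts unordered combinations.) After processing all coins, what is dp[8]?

after  coin     0     1     2     3     4     5     6     7     8     9    10    11    12
          1     1     1     1     1     1     1     1     1     1     1     1     1     1
          3     1     1     1     2     2     2     3     3     3     4     4     4     5
          4     1     1     1     2     3     3     4     5     6     7     8     9    11

6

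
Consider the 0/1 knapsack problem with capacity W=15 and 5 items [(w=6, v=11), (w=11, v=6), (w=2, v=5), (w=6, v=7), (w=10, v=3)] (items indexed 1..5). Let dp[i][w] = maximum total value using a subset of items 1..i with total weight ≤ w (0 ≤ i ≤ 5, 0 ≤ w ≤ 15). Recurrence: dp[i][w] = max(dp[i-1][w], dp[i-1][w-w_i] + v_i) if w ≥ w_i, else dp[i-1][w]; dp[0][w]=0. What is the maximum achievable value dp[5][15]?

i\w   0   1   2   3   4   5   6   7   8   9  10  11  12  13  14  15
  0   0   0   0   0   0   0   0   0   0   0   0   0   0   0   0   0
  1   0   0   0   0   0   0  11  11  11  11  11  11  11  11  11  11
  2   0   0   0   0   0   0  11  11  11  11  11  11  11  11  11  11
  3   0   0   5   5   5   5  11  11  16  16  16  16  16  16  16  16
  4   0   0   5   5   5   5  11  11  16  16  16  16  18  18  23  23
  5   0   0   5   5   5   5  11  11  16  16  16  16  18  18  23  23

23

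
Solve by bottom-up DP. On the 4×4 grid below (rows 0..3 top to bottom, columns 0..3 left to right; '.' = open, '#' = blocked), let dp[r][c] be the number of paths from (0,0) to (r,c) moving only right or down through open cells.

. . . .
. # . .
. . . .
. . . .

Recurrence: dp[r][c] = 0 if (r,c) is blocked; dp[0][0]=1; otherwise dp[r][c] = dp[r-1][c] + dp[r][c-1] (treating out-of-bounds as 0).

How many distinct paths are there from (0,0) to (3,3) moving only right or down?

8

r\c   0   1   2   3
  0   1   1   1   1
  1   1   0   1   2
  2   1   1   2   4
  3   1   2   4   8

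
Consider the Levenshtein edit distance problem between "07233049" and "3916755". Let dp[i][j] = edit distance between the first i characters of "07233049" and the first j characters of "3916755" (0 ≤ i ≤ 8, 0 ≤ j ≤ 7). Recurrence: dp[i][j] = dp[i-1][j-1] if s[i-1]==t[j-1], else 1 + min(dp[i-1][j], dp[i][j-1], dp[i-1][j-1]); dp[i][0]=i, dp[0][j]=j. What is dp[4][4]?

4

   ''  3  9  1  6  7  5  5
''  0  1  2  3  4  5  6  7
 0  1  1  2  3  4  5  6  7
 7  2  2  2  3  4  4  5  6
 2  3  3  3  3  4  5  5  6
 3  4  3  4  4  4  5  6  6
 3  5  4  4  5  5  5  6  7
 0  6  5  5  5  6  6  6  7
 4  7  6  6  6  6  7  7  7
 9  8  7  6  7  7  7  8  8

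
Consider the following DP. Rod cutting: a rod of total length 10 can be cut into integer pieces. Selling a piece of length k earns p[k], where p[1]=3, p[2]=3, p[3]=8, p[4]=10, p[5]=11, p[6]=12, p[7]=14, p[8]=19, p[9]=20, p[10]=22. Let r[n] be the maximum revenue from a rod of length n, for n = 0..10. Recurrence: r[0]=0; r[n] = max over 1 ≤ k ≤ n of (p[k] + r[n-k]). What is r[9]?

27

   n    0    1    2    3    4    5    6    7    8    9   10
r[n]    0    3    6    9   12   15   18   21   24   27   30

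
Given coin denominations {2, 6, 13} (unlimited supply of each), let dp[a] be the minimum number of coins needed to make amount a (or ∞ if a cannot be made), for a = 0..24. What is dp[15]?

2

 a  0  1  2  3  4  5  6  7  8  9 10 11 12 13 14 15 16 17 18 19 20 21 22 23 24
dp  0  -  1  -  2  -  1  -  2  -  3  -  2  1  3  2  4  3  3  2  4  3  5  4  4
(- denotes ∞ / unreachable)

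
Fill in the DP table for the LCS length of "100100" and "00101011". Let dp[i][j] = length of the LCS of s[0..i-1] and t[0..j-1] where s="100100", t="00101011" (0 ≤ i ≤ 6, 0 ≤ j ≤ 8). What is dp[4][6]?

3

   ''  0  0  1  0  1  0  1  1
''  0  0  0  0  0  0  0  0  0
 1  0  0  0  1  1  1  1  1  1
 0  0  1  1  1  2  2  2  2  2
 0  0  1  2  2  2  2  3  3  3
 1  0  1  2  3  3  3  3  4  4
 0  0  1  2  3  4  4  4  4  4
 0  0  1  2  3  4  4  5  5  5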